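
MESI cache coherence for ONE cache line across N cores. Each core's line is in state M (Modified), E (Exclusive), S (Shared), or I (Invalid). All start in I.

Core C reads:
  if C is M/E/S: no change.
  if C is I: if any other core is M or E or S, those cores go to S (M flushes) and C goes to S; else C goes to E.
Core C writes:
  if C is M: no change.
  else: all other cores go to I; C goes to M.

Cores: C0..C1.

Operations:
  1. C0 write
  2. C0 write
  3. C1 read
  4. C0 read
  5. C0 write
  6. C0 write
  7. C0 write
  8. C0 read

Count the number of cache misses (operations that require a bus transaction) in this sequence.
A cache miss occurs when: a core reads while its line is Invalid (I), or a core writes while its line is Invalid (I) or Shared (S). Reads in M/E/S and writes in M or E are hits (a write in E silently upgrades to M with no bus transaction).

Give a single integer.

Answer: 3

Derivation:
Op 1: C0 write [C0 write: invalidate none -> C0=M] -> [M,I] [MISS #1: write from I]
Op 2: C0 write [C0 write: already M (modified), no change] -> [M,I] [hit: write from M]
Op 3: C1 read [C1 read from I: others=['C0=M'] -> C1=S, others downsized to S] -> [S,S] [MISS #2: read from I]
Op 4: C0 read [C0 read: already in S, no change] -> [S,S] [hit: read from S]
Op 5: C0 write [C0 write: invalidate ['C1=S'] -> C0=M] -> [M,I] [MISS #3: write from S]
Op 6: C0 write [C0 write: already M (modified), no change] -> [M,I] [hit: write from M]
Op 7: C0 write [C0 write: already M (modified), no change] -> [M,I] [hit: write from M]
Op 8: C0 read [C0 read: already in M, no change] -> [M,I] [hit: read from M]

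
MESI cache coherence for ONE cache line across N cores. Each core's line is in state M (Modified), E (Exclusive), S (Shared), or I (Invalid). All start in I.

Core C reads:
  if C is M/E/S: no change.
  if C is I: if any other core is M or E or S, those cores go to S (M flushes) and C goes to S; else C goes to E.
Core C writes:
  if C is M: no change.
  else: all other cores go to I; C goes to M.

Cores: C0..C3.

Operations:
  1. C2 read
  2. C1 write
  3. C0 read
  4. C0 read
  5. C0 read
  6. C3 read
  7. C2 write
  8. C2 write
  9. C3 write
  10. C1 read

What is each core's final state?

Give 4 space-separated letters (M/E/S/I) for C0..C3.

Answer: I S I S

Derivation:
Op 1: C2 read [C2 read from I: no other sharers -> C2=E (exclusive)] -> [I,I,E,I]
Op 2: C1 write [C1 write: invalidate ['C2=E'] -> C1=M] -> [I,M,I,I]
Op 3: C0 read [C0 read from I: others=['C1=M'] -> C0=S, others downsized to S] -> [S,S,I,I]
Op 4: C0 read [C0 read: already in S, no change] -> [S,S,I,I]
Op 5: C0 read [C0 read: already in S, no change] -> [S,S,I,I]
Op 6: C3 read [C3 read from I: others=['C0=S', 'C1=S'] -> C3=S, others downsized to S] -> [S,S,I,S]
Op 7: C2 write [C2 write: invalidate ['C0=S', 'C1=S', 'C3=S'] -> C2=M] -> [I,I,M,I]
Op 8: C2 write [C2 write: already M (modified), no change] -> [I,I,M,I]
Op 9: C3 write [C3 write: invalidate ['C2=M'] -> C3=M] -> [I,I,I,M]
Op 10: C1 read [C1 read from I: others=['C3=M'] -> C1=S, others downsized to S] -> [I,S,I,S]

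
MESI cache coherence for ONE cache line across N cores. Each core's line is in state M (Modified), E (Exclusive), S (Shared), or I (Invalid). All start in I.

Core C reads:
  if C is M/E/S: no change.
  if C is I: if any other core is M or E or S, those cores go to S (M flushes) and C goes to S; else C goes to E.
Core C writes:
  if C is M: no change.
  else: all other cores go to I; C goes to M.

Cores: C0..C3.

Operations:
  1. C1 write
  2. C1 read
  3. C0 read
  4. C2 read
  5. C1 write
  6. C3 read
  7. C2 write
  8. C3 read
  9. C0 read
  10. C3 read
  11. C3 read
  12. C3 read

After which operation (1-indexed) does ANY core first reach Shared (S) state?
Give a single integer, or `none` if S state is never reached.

Op 1: C1 write [C1 write: invalidate none -> C1=M] -> [I,M,I,I]
Op 2: C1 read [C1 read: already in M, no change] -> [I,M,I,I]
Op 3: C0 read [C0 read from I: others=['C1=M'] -> C0=S, others downsized to S] -> [S,S,I,I]
  -> First S state at op 3; remaining ops need not be traced.

Answer: 3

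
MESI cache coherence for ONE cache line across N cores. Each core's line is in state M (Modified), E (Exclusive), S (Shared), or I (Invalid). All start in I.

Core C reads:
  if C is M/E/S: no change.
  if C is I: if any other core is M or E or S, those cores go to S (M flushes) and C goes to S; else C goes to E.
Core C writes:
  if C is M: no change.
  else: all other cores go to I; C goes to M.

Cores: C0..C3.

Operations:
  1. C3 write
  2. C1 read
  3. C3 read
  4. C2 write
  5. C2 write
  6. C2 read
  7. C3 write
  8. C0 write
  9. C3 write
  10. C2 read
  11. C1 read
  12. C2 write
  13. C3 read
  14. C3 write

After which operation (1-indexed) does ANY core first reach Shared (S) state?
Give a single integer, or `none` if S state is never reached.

Answer: 2

Derivation:
Op 1: C3 write [C3 write: invalidate none -> C3=M] -> [I,I,I,M]
Op 2: C1 read [C1 read from I: others=['C3=M'] -> C1=S, others downsized to S] -> [I,S,I,S]
  -> First S state at op 2; remaining ops need not be traced.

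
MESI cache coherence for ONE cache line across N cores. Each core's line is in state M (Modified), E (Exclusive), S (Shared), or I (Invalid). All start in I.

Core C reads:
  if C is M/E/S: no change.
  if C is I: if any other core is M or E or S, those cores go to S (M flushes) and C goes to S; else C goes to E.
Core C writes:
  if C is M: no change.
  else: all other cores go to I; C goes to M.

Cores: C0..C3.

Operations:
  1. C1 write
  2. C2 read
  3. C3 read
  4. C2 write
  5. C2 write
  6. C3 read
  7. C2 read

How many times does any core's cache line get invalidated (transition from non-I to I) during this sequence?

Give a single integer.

Op 1: C1 write [C1 write: invalidate none -> C1=M] -> [I,M,I,I] (invalidations this op: 0; running total: 0)
Op 2: C2 read [C2 read from I: others=['C1=M'] -> C2=S, others downsized to S] -> [I,S,S,I] (invalidations this op: 0; running total: 0)
Op 3: C3 read [C3 read from I: others=['C1=S', 'C2=S'] -> C3=S, others downsized to S] -> [I,S,S,S] (invalidations this op: 0; running total: 0)
Op 4: C2 write [C2 write: invalidate ['C1=S', 'C3=S'] -> C2=M] -> [I,I,M,I] (invalidations this op: 2; running total: 2)
Op 5: C2 write [C2 write: already M (modified), no change] -> [I,I,M,I] (invalidations this op: 0; running total: 2)
Op 6: C3 read [C3 read from I: others=['C2=M'] -> C3=S, others downsized to S] -> [I,I,S,S] (invalidations this op: 0; running total: 2)
Op 7: C2 read [C2 read: already in S, no change] -> [I,I,S,S] (invalidations this op: 0; running total: 2)

Answer: 2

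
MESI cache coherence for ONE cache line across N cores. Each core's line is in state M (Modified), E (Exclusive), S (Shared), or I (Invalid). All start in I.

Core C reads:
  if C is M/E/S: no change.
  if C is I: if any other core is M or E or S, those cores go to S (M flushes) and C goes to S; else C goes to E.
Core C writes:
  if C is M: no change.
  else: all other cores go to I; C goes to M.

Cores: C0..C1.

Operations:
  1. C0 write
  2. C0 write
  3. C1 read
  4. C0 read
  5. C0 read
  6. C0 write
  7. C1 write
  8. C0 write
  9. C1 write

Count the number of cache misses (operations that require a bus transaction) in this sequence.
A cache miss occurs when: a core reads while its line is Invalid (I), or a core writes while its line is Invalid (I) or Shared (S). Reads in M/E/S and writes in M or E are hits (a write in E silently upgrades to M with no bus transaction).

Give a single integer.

Op 1: C0 write [C0 write: invalidate none -> C0=M] -> [M,I] [MISS #1: write from I]
Op 2: C0 write [C0 write: already M (modified), no change] -> [M,I] [hit: write from M]
Op 3: C1 read [C1 read from I: others=['C0=M'] -> C1=S, others downsized to S] -> [S,S] [MISS #2: read from I]
Op 4: C0 read [C0 read: already in S, no change] -> [S,S] [hit: read from S]
Op 5: C0 read [C0 read: already in S, no change] -> [S,S] [hit: read from S]
Op 6: C0 write [C0 write: invalidate ['C1=S'] -> C0=M] -> [M,I] [MISS #3: write from S]
Op 7: C1 write [C1 write: invalidate ['C0=M'] -> C1=M] -> [I,M] [MISS #4: write from I]
Op 8: C0 write [C0 write: invalidate ['C1=M'] -> C0=M] -> [M,I] [MISS #5: write from I]
Op 9: C1 write [C1 write: invalidate ['C0=M'] -> C1=M] -> [I,M] [MISS #6: write from I]

Answer: 6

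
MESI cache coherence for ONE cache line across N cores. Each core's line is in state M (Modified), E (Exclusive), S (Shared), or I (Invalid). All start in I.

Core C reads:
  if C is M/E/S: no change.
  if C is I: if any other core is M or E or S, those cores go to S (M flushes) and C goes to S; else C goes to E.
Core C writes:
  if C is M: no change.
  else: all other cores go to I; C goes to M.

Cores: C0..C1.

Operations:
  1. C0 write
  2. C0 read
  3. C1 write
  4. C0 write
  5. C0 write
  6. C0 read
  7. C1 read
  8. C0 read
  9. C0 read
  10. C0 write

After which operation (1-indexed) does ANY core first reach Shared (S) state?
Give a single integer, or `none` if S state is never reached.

Answer: 7

Derivation:
Op 1: C0 write [C0 write: invalidate none -> C0=M] -> [M,I]
Op 2: C0 read [C0 read: already in M, no change] -> [M,I]
Op 3: C1 write [C1 write: invalidate ['C0=M'] -> C1=M] -> [I,M]
Op 4: C0 write [C0 write: invalidate ['C1=M'] -> C0=M] -> [M,I]
Op 5: C0 write [C0 write: already M (modified), no change] -> [M,I]
Op 6: C0 read [C0 read: already in M, no change] -> [M,I]
Op 7: C1 read [C1 read from I: others=['C0=M'] -> C1=S, others downsized to S] -> [S,S]
  -> First S state at op 7; remaining ops need not be traced.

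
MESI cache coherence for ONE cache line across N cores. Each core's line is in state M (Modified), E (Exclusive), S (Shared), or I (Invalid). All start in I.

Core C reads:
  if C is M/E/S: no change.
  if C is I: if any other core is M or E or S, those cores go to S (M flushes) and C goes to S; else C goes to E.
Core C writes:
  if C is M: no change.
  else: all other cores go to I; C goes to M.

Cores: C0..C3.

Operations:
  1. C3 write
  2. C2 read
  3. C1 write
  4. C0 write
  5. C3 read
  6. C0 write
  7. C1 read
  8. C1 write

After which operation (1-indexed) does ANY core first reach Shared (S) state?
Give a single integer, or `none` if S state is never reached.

Answer: 2

Derivation:
Op 1: C3 write [C3 write: invalidate none -> C3=M] -> [I,I,I,M]
Op 2: C2 read [C2 read from I: others=['C3=M'] -> C2=S, others downsized to S] -> [I,I,S,S]
  -> First S state at op 2; remaining ops need not be traced.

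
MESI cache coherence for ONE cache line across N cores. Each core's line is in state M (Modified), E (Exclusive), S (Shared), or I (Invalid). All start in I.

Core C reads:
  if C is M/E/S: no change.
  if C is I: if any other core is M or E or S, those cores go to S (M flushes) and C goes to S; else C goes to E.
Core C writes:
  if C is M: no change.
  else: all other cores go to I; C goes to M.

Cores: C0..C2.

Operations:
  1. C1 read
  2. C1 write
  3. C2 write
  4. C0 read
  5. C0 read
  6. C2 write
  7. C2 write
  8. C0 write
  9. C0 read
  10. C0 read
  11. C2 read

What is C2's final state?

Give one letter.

Op 1: C1 read [C1 read from I: no other sharers -> C1=E (exclusive)] -> [I,E,I]
Op 2: C1 write [C1 write: invalidate none -> C1=M] -> [I,M,I]
Op 3: C2 write [C2 write: invalidate ['C1=M'] -> C2=M] -> [I,I,M]
Op 4: C0 read [C0 read from I: others=['C2=M'] -> C0=S, others downsized to S] -> [S,I,S]
Op 5: C0 read [C0 read: already in S, no change] -> [S,I,S]
Op 6: C2 write [C2 write: invalidate ['C0=S'] -> C2=M] -> [I,I,M]
Op 7: C2 write [C2 write: already M (modified), no change] -> [I,I,M]
Op 8: C0 write [C0 write: invalidate ['C2=M'] -> C0=M] -> [M,I,I]
Op 9: C0 read [C0 read: already in M, no change] -> [M,I,I]
Op 10: C0 read [C0 read: already in M, no change] -> [M,I,I]
Op 11: C2 read [C2 read from I: others=['C0=M'] -> C2=S, others downsized to S] -> [S,I,S]

Answer: S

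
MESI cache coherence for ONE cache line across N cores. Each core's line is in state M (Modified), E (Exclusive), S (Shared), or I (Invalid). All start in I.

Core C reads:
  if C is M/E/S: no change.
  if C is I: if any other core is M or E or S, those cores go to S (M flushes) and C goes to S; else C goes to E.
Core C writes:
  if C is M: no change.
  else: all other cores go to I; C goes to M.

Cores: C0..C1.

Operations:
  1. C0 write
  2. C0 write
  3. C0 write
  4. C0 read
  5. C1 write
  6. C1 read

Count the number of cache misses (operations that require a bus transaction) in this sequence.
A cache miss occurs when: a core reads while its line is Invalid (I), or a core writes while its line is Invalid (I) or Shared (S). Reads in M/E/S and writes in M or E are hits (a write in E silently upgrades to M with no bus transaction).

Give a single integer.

Answer: 2

Derivation:
Op 1: C0 write [C0 write: invalidate none -> C0=M] -> [M,I] [MISS #1: write from I]
Op 2: C0 write [C0 write: already M (modified), no change] -> [M,I] [hit: write from M]
Op 3: C0 write [C0 write: already M (modified), no change] -> [M,I] [hit: write from M]
Op 4: C0 read [C0 read: already in M, no change] -> [M,I] [hit: read from M]
Op 5: C1 write [C1 write: invalidate ['C0=M'] -> C1=M] -> [I,M] [MISS #2: write from I]
Op 6: C1 read [C1 read: already in M, no change] -> [I,M] [hit: read from M]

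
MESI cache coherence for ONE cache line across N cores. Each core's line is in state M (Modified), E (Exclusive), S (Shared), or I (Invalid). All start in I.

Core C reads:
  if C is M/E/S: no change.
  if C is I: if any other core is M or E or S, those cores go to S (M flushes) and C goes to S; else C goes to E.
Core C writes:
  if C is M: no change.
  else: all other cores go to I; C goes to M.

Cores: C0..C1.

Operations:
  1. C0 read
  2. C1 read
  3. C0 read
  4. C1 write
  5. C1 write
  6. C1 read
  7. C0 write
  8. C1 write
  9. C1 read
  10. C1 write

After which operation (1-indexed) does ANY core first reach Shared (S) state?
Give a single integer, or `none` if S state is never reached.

Answer: 2

Derivation:
Op 1: C0 read [C0 read from I: no other sharers -> C0=E (exclusive)] -> [E,I]
Op 2: C1 read [C1 read from I: others=['C0=E'] -> C1=S, others downsized to S] -> [S,S]
  -> First S state at op 2; remaining ops need not be traced.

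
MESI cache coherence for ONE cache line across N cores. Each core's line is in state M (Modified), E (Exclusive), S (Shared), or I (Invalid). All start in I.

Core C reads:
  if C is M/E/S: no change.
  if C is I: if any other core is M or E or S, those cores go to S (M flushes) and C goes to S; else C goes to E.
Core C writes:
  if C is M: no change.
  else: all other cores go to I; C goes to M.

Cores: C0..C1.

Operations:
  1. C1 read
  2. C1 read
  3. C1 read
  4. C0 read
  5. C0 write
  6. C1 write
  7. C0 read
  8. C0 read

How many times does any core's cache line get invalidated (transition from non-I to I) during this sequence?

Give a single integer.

Op 1: C1 read [C1 read from I: no other sharers -> C1=E (exclusive)] -> [I,E] (invalidations this op: 0; running total: 0)
Op 2: C1 read [C1 read: already in E, no change] -> [I,E] (invalidations this op: 0; running total: 0)
Op 3: C1 read [C1 read: already in E, no change] -> [I,E] (invalidations this op: 0; running total: 0)
Op 4: C0 read [C0 read from I: others=['C1=E'] -> C0=S, others downsized to S] -> [S,S] (invalidations this op: 0; running total: 0)
Op 5: C0 write [C0 write: invalidate ['C1=S'] -> C0=M] -> [M,I] (invalidations this op: 1; running total: 1)
Op 6: C1 write [C1 write: invalidate ['C0=M'] -> C1=M] -> [I,M] (invalidations this op: 1; running total: 2)
Op 7: C0 read [C0 read from I: others=['C1=M'] -> C0=S, others downsized to S] -> [S,S] (invalidations this op: 0; running total: 2)
Op 8: C0 read [C0 read: already in S, no change] -> [S,S] (invalidations this op: 0; running total: 2)

Answer: 2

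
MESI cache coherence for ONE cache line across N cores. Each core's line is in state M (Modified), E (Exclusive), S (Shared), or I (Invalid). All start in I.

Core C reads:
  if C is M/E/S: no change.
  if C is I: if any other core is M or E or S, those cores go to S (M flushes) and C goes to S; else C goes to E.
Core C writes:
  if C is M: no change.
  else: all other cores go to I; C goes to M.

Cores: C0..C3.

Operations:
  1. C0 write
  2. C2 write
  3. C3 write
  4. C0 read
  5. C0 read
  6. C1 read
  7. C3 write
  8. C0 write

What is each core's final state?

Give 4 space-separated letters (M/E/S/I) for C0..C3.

Op 1: C0 write [C0 write: invalidate none -> C0=M] -> [M,I,I,I]
Op 2: C2 write [C2 write: invalidate ['C0=M'] -> C2=M] -> [I,I,M,I]
Op 3: C3 write [C3 write: invalidate ['C2=M'] -> C3=M] -> [I,I,I,M]
Op 4: C0 read [C0 read from I: others=['C3=M'] -> C0=S, others downsized to S] -> [S,I,I,S]
Op 5: C0 read [C0 read: already in S, no change] -> [S,I,I,S]
Op 6: C1 read [C1 read from I: others=['C0=S', 'C3=S'] -> C1=S, others downsized to S] -> [S,S,I,S]
Op 7: C3 write [C3 write: invalidate ['C0=S', 'C1=S'] -> C3=M] -> [I,I,I,M]
Op 8: C0 write [C0 write: invalidate ['C3=M'] -> C0=M] -> [M,I,I,I]

Answer: M I I I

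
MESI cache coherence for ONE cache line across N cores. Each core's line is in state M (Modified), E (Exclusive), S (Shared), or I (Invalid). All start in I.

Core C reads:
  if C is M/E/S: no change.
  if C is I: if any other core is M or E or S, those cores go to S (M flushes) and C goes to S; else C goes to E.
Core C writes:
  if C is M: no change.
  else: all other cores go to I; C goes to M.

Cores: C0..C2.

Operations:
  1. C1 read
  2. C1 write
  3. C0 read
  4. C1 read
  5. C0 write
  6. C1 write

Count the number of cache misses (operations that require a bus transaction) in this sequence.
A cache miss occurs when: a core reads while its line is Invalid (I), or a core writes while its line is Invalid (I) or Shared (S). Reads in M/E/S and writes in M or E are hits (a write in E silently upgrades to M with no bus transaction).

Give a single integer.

Answer: 4

Derivation:
Op 1: C1 read [C1 read from I: no other sharers -> C1=E (exclusive)] -> [I,E,I] [MISS #1: read from I]
Op 2: C1 write [C1 write: invalidate none -> C1=M] -> [I,M,I] [hit: write from E is a silent E->M upgrade, no bus transaction]
Op 3: C0 read [C0 read from I: others=['C1=M'] -> C0=S, others downsized to S] -> [S,S,I] [MISS #2: read from I]
Op 4: C1 read [C1 read: already in S, no change] -> [S,S,I] [hit: read from S]
Op 5: C0 write [C0 write: invalidate ['C1=S'] -> C0=M] -> [M,I,I] [MISS #3: write from S]
Op 6: C1 write [C1 write: invalidate ['C0=M'] -> C1=M] -> [I,M,I] [MISS #4: write from I]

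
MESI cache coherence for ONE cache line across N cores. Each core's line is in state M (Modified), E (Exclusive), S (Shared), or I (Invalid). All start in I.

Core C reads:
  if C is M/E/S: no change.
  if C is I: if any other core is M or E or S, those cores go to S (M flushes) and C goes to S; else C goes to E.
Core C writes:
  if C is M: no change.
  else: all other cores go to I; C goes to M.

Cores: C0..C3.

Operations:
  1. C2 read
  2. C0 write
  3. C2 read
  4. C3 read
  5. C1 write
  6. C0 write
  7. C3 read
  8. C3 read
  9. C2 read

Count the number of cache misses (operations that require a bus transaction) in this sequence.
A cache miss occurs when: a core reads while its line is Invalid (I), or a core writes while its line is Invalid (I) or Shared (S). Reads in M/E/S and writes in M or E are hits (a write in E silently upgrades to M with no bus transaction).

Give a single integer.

Answer: 8

Derivation:
Op 1: C2 read [C2 read from I: no other sharers -> C2=E (exclusive)] -> [I,I,E,I] [MISS #1: read from I]
Op 2: C0 write [C0 write: invalidate ['C2=E'] -> C0=M] -> [M,I,I,I] [MISS #2: write from I]
Op 3: C2 read [C2 read from I: others=['C0=M'] -> C2=S, others downsized to S] -> [S,I,S,I] [MISS #3: read from I]
Op 4: C3 read [C3 read from I: others=['C0=S', 'C2=S'] -> C3=S, others downsized to S] -> [S,I,S,S] [MISS #4: read from I]
Op 5: C1 write [C1 write: invalidate ['C0=S', 'C2=S', 'C3=S'] -> C1=M] -> [I,M,I,I] [MISS #5: write from I]
Op 6: C0 write [C0 write: invalidate ['C1=M'] -> C0=M] -> [M,I,I,I] [MISS #6: write from I]
Op 7: C3 read [C3 read from I: others=['C0=M'] -> C3=S, others downsized to S] -> [S,I,I,S] [MISS #7: read from I]
Op 8: C3 read [C3 read: already in S, no change] -> [S,I,I,S] [hit: read from S]
Op 9: C2 read [C2 read from I: others=['C0=S', 'C3=S'] -> C2=S, others downsized to S] -> [S,I,S,S] [MISS #8: read from I]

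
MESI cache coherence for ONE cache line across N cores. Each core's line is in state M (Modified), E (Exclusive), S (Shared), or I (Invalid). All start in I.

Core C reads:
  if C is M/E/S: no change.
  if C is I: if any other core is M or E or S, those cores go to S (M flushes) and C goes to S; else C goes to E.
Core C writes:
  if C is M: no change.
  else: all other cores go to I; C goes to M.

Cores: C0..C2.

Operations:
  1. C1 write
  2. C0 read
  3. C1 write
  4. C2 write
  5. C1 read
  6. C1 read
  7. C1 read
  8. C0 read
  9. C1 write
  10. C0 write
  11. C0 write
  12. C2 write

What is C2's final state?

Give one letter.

Op 1: C1 write [C1 write: invalidate none -> C1=M] -> [I,M,I]
Op 2: C0 read [C0 read from I: others=['C1=M'] -> C0=S, others downsized to S] -> [S,S,I]
Op 3: C1 write [C1 write: invalidate ['C0=S'] -> C1=M] -> [I,M,I]
Op 4: C2 write [C2 write: invalidate ['C1=M'] -> C2=M] -> [I,I,M]
Op 5: C1 read [C1 read from I: others=['C2=M'] -> C1=S, others downsized to S] -> [I,S,S]
Op 6: C1 read [C1 read: already in S, no change] -> [I,S,S]
Op 7: C1 read [C1 read: already in S, no change] -> [I,S,S]
Op 8: C0 read [C0 read from I: others=['C1=S', 'C2=S'] -> C0=S, others downsized to S] -> [S,S,S]
Op 9: C1 write [C1 write: invalidate ['C0=S', 'C2=S'] -> C1=M] -> [I,M,I]
Op 10: C0 write [C0 write: invalidate ['C1=M'] -> C0=M] -> [M,I,I]
Op 11: C0 write [C0 write: already M (modified), no change] -> [M,I,I]
Op 12: C2 write [C2 write: invalidate ['C0=M'] -> C2=M] -> [I,I,M]

Answer: M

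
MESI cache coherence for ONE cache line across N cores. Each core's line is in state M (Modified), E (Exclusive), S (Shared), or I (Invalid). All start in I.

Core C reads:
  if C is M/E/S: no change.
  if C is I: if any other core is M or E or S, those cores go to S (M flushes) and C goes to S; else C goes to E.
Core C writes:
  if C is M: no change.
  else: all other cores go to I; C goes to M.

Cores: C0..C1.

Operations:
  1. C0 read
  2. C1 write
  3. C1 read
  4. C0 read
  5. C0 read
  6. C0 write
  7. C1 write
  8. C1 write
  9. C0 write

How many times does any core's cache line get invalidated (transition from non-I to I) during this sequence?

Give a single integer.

Op 1: C0 read [C0 read from I: no other sharers -> C0=E (exclusive)] -> [E,I] (invalidations this op: 0; running total: 0)
Op 2: C1 write [C1 write: invalidate ['C0=E'] -> C1=M] -> [I,M] (invalidations this op: 1; running total: 1)
Op 3: C1 read [C1 read: already in M, no change] -> [I,M] (invalidations this op: 0; running total: 1)
Op 4: C0 read [C0 read from I: others=['C1=M'] -> C0=S, others downsized to S] -> [S,S] (invalidations this op: 0; running total: 1)
Op 5: C0 read [C0 read: already in S, no change] -> [S,S] (invalidations this op: 0; running total: 1)
Op 6: C0 write [C0 write: invalidate ['C1=S'] -> C0=M] -> [M,I] (invalidations this op: 1; running total: 2)
Op 7: C1 write [C1 write: invalidate ['C0=M'] -> C1=M] -> [I,M] (invalidations this op: 1; running total: 3)
Op 8: C1 write [C1 write: already M (modified), no change] -> [I,M] (invalidations this op: 0; running total: 3)
Op 9: C0 write [C0 write: invalidate ['C1=M'] -> C0=M] -> [M,I] (invalidations this op: 1; running total: 4)

Answer: 4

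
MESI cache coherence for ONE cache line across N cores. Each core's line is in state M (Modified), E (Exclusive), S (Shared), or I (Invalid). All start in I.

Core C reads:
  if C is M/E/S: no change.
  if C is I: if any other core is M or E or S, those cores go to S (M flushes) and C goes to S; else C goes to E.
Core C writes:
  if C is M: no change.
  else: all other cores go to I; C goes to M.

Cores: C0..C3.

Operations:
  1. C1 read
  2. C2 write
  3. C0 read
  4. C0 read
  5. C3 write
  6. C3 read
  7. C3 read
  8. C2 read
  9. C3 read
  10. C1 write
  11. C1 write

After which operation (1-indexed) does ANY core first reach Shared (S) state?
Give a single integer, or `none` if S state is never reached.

Answer: 3

Derivation:
Op 1: C1 read [C1 read from I: no other sharers -> C1=E (exclusive)] -> [I,E,I,I]
Op 2: C2 write [C2 write: invalidate ['C1=E'] -> C2=M] -> [I,I,M,I]
Op 3: C0 read [C0 read from I: others=['C2=M'] -> C0=S, others downsized to S] -> [S,I,S,I]
  -> First S state at op 3; remaining ops need not be traced.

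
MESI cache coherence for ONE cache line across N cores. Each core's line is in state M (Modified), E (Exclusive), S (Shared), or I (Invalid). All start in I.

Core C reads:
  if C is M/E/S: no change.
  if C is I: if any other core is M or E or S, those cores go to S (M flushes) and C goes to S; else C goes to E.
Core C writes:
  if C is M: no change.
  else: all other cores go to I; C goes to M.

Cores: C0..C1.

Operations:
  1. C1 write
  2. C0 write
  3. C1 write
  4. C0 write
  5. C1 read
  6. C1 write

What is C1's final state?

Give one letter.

Answer: M

Derivation:
Op 1: C1 write [C1 write: invalidate none -> C1=M] -> [I,M]
Op 2: C0 write [C0 write: invalidate ['C1=M'] -> C0=M] -> [M,I]
Op 3: C1 write [C1 write: invalidate ['C0=M'] -> C1=M] -> [I,M]
Op 4: C0 write [C0 write: invalidate ['C1=M'] -> C0=M] -> [M,I]
Op 5: C1 read [C1 read from I: others=['C0=M'] -> C1=S, others downsized to S] -> [S,S]
Op 6: C1 write [C1 write: invalidate ['C0=S'] -> C1=M] -> [I,M]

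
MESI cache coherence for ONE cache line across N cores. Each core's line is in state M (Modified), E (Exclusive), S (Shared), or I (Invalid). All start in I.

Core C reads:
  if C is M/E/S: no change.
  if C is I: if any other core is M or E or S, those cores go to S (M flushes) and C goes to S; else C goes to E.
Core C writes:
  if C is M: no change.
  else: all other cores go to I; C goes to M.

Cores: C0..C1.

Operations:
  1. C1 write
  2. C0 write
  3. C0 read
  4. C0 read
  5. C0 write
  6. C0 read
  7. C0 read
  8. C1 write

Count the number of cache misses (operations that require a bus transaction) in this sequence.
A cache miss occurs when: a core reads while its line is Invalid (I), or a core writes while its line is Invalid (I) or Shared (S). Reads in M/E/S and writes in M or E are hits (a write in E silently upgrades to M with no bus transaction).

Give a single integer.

Answer: 3

Derivation:
Op 1: C1 write [C1 write: invalidate none -> C1=M] -> [I,M] [MISS #1: write from I]
Op 2: C0 write [C0 write: invalidate ['C1=M'] -> C0=M] -> [M,I] [MISS #2: write from I]
Op 3: C0 read [C0 read: already in M, no change] -> [M,I] [hit: read from M]
Op 4: C0 read [C0 read: already in M, no change] -> [M,I] [hit: read from M]
Op 5: C0 write [C0 write: already M (modified), no change] -> [M,I] [hit: write from M]
Op 6: C0 read [C0 read: already in M, no change] -> [M,I] [hit: read from M]
Op 7: C0 read [C0 read: already in M, no change] -> [M,I] [hit: read from M]
Op 8: C1 write [C1 write: invalidate ['C0=M'] -> C1=M] -> [I,M] [MISS #3: write from I]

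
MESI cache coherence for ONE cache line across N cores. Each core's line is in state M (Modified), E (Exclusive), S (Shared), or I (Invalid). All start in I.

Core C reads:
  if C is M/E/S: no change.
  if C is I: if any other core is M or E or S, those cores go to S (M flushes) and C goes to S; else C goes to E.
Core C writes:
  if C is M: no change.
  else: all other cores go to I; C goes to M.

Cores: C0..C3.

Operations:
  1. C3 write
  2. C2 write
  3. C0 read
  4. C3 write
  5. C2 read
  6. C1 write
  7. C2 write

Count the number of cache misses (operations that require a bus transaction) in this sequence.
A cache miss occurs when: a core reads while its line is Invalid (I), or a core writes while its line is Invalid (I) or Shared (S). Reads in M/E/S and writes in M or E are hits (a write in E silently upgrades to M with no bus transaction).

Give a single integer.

Answer: 7

Derivation:
Op 1: C3 write [C3 write: invalidate none -> C3=M] -> [I,I,I,M] [MISS #1: write from I]
Op 2: C2 write [C2 write: invalidate ['C3=M'] -> C2=M] -> [I,I,M,I] [MISS #2: write from I]
Op 3: C0 read [C0 read from I: others=['C2=M'] -> C0=S, others downsized to S] -> [S,I,S,I] [MISS #3: read from I]
Op 4: C3 write [C3 write: invalidate ['C0=S', 'C2=S'] -> C3=M] -> [I,I,I,M] [MISS #4: write from I]
Op 5: C2 read [C2 read from I: others=['C3=M'] -> C2=S, others downsized to S] -> [I,I,S,S] [MISS #5: read from I]
Op 6: C1 write [C1 write: invalidate ['C2=S', 'C3=S'] -> C1=M] -> [I,M,I,I] [MISS #6: write from I]
Op 7: C2 write [C2 write: invalidate ['C1=M'] -> C2=M] -> [I,I,M,I] [MISS #7: write from I]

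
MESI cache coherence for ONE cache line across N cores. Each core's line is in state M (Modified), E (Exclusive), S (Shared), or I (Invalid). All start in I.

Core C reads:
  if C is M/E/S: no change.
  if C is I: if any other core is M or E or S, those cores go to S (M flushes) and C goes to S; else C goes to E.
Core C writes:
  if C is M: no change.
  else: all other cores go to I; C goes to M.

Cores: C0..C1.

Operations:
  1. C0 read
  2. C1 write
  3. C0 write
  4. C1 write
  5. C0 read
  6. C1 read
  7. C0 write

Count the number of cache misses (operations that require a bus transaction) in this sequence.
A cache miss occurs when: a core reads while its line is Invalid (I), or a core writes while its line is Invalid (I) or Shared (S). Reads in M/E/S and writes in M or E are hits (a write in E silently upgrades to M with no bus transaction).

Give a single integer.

Answer: 6

Derivation:
Op 1: C0 read [C0 read from I: no other sharers -> C0=E (exclusive)] -> [E,I] [MISS #1: read from I]
Op 2: C1 write [C1 write: invalidate ['C0=E'] -> C1=M] -> [I,M] [MISS #2: write from I]
Op 3: C0 write [C0 write: invalidate ['C1=M'] -> C0=M] -> [M,I] [MISS #3: write from I]
Op 4: C1 write [C1 write: invalidate ['C0=M'] -> C1=M] -> [I,M] [MISS #4: write from I]
Op 5: C0 read [C0 read from I: others=['C1=M'] -> C0=S, others downsized to S] -> [S,S] [MISS #5: read from I]
Op 6: C1 read [C1 read: already in S, no change] -> [S,S] [hit: read from S]
Op 7: C0 write [C0 write: invalidate ['C1=S'] -> C0=M] -> [M,I] [MISS #6: write from S]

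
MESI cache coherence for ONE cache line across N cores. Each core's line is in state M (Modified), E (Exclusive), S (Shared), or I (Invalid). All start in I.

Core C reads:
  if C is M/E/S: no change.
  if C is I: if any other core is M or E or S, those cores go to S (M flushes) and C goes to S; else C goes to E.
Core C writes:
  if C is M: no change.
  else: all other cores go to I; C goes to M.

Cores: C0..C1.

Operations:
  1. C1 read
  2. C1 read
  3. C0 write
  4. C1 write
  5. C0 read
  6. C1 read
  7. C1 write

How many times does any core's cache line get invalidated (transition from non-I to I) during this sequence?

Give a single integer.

Op 1: C1 read [C1 read from I: no other sharers -> C1=E (exclusive)] -> [I,E] (invalidations this op: 0; running total: 0)
Op 2: C1 read [C1 read: already in E, no change] -> [I,E] (invalidations this op: 0; running total: 0)
Op 3: C0 write [C0 write: invalidate ['C1=E'] -> C0=M] -> [M,I] (invalidations this op: 1; running total: 1)
Op 4: C1 write [C1 write: invalidate ['C0=M'] -> C1=M] -> [I,M] (invalidations this op: 1; running total: 2)
Op 5: C0 read [C0 read from I: others=['C1=M'] -> C0=S, others downsized to S] -> [S,S] (invalidations this op: 0; running total: 2)
Op 6: C1 read [C1 read: already in S, no change] -> [S,S] (invalidations this op: 0; running total: 2)
Op 7: C1 write [C1 write: invalidate ['C0=S'] -> C1=M] -> [I,M] (invalidations this op: 1; running total: 3)

Answer: 3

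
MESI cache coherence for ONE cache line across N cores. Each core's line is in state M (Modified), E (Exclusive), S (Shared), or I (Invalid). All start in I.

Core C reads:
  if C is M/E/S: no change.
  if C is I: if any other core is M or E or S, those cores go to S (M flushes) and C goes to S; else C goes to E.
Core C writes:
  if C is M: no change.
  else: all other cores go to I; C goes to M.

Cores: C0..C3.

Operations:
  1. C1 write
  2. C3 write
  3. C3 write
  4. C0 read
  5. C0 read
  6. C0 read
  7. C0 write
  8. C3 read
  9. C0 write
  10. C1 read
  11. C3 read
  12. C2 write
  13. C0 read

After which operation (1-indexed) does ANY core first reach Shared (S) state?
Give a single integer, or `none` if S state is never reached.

Answer: 4

Derivation:
Op 1: C1 write [C1 write: invalidate none -> C1=M] -> [I,M,I,I]
Op 2: C3 write [C3 write: invalidate ['C1=M'] -> C3=M] -> [I,I,I,M]
Op 3: C3 write [C3 write: already M (modified), no change] -> [I,I,I,M]
Op 4: C0 read [C0 read from I: others=['C3=M'] -> C0=S, others downsized to S] -> [S,I,I,S]
  -> First S state at op 4; remaining ops need not be traced.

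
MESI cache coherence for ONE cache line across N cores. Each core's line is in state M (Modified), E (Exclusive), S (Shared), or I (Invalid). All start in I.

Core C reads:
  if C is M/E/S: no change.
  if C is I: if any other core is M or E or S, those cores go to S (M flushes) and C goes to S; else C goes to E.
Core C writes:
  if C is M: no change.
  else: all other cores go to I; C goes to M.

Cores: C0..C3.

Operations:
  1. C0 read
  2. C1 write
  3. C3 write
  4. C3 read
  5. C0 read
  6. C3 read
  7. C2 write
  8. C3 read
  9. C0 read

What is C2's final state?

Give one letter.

Answer: S

Derivation:
Op 1: C0 read [C0 read from I: no other sharers -> C0=E (exclusive)] -> [E,I,I,I]
Op 2: C1 write [C1 write: invalidate ['C0=E'] -> C1=M] -> [I,M,I,I]
Op 3: C3 write [C3 write: invalidate ['C1=M'] -> C3=M] -> [I,I,I,M]
Op 4: C3 read [C3 read: already in M, no change] -> [I,I,I,M]
Op 5: C0 read [C0 read from I: others=['C3=M'] -> C0=S, others downsized to S] -> [S,I,I,S]
Op 6: C3 read [C3 read: already in S, no change] -> [S,I,I,S]
Op 7: C2 write [C2 write: invalidate ['C0=S', 'C3=S'] -> C2=M] -> [I,I,M,I]
Op 8: C3 read [C3 read from I: others=['C2=M'] -> C3=S, others downsized to S] -> [I,I,S,S]
Op 9: C0 read [C0 read from I: others=['C2=S', 'C3=S'] -> C0=S, others downsized to S] -> [S,I,S,S]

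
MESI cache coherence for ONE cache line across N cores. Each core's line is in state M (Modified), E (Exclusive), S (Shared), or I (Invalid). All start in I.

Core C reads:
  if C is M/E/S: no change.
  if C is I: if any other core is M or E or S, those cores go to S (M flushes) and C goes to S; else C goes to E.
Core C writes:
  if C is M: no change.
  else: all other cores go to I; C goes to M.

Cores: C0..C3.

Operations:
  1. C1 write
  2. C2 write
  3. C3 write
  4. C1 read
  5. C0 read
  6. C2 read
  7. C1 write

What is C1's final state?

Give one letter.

Answer: M

Derivation:
Op 1: C1 write [C1 write: invalidate none -> C1=M] -> [I,M,I,I]
Op 2: C2 write [C2 write: invalidate ['C1=M'] -> C2=M] -> [I,I,M,I]
Op 3: C3 write [C3 write: invalidate ['C2=M'] -> C3=M] -> [I,I,I,M]
Op 4: C1 read [C1 read from I: others=['C3=M'] -> C1=S, others downsized to S] -> [I,S,I,S]
Op 5: C0 read [C0 read from I: others=['C1=S', 'C3=S'] -> C0=S, others downsized to S] -> [S,S,I,S]
Op 6: C2 read [C2 read from I: others=['C0=S', 'C1=S', 'C3=S'] -> C2=S, others downsized to S] -> [S,S,S,S]
Op 7: C1 write [C1 write: invalidate ['C0=S', 'C2=S', 'C3=S'] -> C1=M] -> [I,M,I,I]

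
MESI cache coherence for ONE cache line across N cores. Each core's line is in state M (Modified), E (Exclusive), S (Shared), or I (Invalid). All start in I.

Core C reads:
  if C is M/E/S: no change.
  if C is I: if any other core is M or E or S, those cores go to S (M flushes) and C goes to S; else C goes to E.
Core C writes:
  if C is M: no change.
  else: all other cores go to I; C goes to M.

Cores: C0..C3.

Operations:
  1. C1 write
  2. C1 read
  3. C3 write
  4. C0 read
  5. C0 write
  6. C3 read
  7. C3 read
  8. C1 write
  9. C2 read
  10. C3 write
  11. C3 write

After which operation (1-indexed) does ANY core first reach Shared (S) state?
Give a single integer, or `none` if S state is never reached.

Answer: 4

Derivation:
Op 1: C1 write [C1 write: invalidate none -> C1=M] -> [I,M,I,I]
Op 2: C1 read [C1 read: already in M, no change] -> [I,M,I,I]
Op 3: C3 write [C3 write: invalidate ['C1=M'] -> C3=M] -> [I,I,I,M]
Op 4: C0 read [C0 read from I: others=['C3=M'] -> C0=S, others downsized to S] -> [S,I,I,S]
  -> First S state at op 4; remaining ops need not be traced.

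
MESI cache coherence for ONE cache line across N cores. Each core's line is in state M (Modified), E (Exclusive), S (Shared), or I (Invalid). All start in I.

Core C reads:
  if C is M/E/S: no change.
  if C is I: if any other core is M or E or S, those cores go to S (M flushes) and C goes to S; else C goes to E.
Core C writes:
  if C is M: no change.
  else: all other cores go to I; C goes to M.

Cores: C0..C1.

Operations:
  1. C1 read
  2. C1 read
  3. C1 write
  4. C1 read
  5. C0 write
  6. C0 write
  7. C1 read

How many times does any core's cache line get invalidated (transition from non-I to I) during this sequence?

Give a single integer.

Op 1: C1 read [C1 read from I: no other sharers -> C1=E (exclusive)] -> [I,E] (invalidations this op: 0; running total: 0)
Op 2: C1 read [C1 read: already in E, no change] -> [I,E] (invalidations this op: 0; running total: 0)
Op 3: C1 write [C1 write: invalidate none -> C1=M] -> [I,M] (invalidations this op: 0; running total: 0)
Op 4: C1 read [C1 read: already in M, no change] -> [I,M] (invalidations this op: 0; running total: 0)
Op 5: C0 write [C0 write: invalidate ['C1=M'] -> C0=M] -> [M,I] (invalidations this op: 1; running total: 1)
Op 6: C0 write [C0 write: already M (modified), no change] -> [M,I] (invalidations this op: 0; running total: 1)
Op 7: C1 read [C1 read from I: others=['C0=M'] -> C1=S, others downsized to S] -> [S,S] (invalidations this op: 0; running total: 1)

Answer: 1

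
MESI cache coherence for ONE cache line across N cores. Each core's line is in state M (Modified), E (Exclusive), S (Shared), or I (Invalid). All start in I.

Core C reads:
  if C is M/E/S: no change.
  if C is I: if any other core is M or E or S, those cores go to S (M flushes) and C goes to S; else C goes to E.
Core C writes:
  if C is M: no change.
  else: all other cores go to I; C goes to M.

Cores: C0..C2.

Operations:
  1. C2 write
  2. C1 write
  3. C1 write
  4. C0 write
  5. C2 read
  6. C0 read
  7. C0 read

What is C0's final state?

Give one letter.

Op 1: C2 write [C2 write: invalidate none -> C2=M] -> [I,I,M]
Op 2: C1 write [C1 write: invalidate ['C2=M'] -> C1=M] -> [I,M,I]
Op 3: C1 write [C1 write: already M (modified), no change] -> [I,M,I]
Op 4: C0 write [C0 write: invalidate ['C1=M'] -> C0=M] -> [M,I,I]
Op 5: C2 read [C2 read from I: others=['C0=M'] -> C2=S, others downsized to S] -> [S,I,S]
Op 6: C0 read [C0 read: already in S, no change] -> [S,I,S]
Op 7: C0 read [C0 read: already in S, no change] -> [S,I,S]

Answer: S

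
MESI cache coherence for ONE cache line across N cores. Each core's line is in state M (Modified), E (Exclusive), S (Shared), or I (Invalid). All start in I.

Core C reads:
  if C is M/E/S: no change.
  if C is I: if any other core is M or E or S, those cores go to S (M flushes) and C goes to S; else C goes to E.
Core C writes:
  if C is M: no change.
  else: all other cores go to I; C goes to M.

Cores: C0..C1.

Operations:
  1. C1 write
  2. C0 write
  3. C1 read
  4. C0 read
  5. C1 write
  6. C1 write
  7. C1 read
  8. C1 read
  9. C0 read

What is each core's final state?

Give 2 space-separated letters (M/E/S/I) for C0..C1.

Answer: S S

Derivation:
Op 1: C1 write [C1 write: invalidate none -> C1=M] -> [I,M]
Op 2: C0 write [C0 write: invalidate ['C1=M'] -> C0=M] -> [M,I]
Op 3: C1 read [C1 read from I: others=['C0=M'] -> C1=S, others downsized to S] -> [S,S]
Op 4: C0 read [C0 read: already in S, no change] -> [S,S]
Op 5: C1 write [C1 write: invalidate ['C0=S'] -> C1=M] -> [I,M]
Op 6: C1 write [C1 write: already M (modified), no change] -> [I,M]
Op 7: C1 read [C1 read: already in M, no change] -> [I,M]
Op 8: C1 read [C1 read: already in M, no change] -> [I,M]
Op 9: C0 read [C0 read from I: others=['C1=M'] -> C0=S, others downsized to S] -> [S,S]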